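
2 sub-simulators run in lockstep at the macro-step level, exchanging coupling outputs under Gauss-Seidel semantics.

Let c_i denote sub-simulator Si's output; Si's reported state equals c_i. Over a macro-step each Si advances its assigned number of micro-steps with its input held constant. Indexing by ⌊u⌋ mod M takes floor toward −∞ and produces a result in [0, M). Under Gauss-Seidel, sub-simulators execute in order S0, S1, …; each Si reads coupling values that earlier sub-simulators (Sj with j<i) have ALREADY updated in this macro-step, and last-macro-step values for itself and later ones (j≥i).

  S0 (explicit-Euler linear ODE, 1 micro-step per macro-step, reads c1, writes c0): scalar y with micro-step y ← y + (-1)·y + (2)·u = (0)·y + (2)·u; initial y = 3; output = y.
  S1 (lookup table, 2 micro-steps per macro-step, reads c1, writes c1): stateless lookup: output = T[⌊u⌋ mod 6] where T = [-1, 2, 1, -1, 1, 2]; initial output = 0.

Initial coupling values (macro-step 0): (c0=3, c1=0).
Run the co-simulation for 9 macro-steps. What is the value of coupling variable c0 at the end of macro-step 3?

macro 1: S0 reads c1=0 → after 1×micro: 0; S1 reads c1=0 → after 2×micro: -1 ⇒ (c0=0, c1=-1)
macro 2: S0 reads c1=-1 → after 1×micro: -2; S1 reads c1=-1 → after 2×micro: 2 ⇒ (c0=-2, c1=2)
macro 3: S0 reads c1=2 → after 1×micro: 4; S1 reads c1=2 → after 2×micro: 1 ⇒ (c0=4, c1=1)
macro 4: S0 reads c1=1 → after 1×micro: 2; S1 reads c1=1 → after 2×micro: 2 ⇒ (c0=2, c1=2)
macro 5: S0 reads c1=2 → after 1×micro: 4; S1 reads c1=2 → after 2×micro: 1 ⇒ (c0=4, c1=1)
macro 6: S0 reads c1=1 → after 1×micro: 2; S1 reads c1=1 → after 2×micro: 2 ⇒ (c0=2, c1=2)
macro 7: S0 reads c1=2 → after 1×micro: 4; S1 reads c1=2 → after 2×micro: 1 ⇒ (c0=4, c1=1)
macro 8: S0 reads c1=1 → after 1×micro: 2; S1 reads c1=1 → after 2×micro: 2 ⇒ (c0=2, c1=2)
macro 9: S0 reads c1=2 → after 1×micro: 4; S1 reads c1=2 → after 2×micro: 1 ⇒ (c0=4, c1=1)

c0 at macro-step 3 = 4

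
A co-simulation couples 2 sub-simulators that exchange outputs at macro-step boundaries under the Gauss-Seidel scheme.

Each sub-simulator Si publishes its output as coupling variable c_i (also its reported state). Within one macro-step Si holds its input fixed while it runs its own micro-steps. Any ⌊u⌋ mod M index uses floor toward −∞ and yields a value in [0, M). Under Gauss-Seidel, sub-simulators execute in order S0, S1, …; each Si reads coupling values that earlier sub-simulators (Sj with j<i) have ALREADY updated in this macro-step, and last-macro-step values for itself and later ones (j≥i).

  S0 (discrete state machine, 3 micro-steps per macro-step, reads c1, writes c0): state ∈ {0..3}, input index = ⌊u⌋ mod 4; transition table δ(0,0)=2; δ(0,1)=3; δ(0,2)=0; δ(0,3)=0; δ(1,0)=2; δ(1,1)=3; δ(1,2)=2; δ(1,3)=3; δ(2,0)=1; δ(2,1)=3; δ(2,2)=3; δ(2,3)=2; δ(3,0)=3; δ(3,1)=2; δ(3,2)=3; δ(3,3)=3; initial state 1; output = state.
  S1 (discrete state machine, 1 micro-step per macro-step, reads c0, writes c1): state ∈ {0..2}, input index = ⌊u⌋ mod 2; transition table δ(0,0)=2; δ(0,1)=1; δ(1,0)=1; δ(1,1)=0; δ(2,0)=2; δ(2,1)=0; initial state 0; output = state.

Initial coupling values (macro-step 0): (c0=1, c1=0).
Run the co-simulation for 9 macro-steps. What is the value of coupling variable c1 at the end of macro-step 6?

macro 1: S0 reads c1=0 → after 3×micro: 2; S1 reads c0=2 → after 1×micro: 2 ⇒ (c0=2, c1=2)
macro 2: S0 reads c1=2 → after 3×micro: 3; S1 reads c0=3 → after 1×micro: 0 ⇒ (c0=3, c1=0)
macro 3: S0 reads c1=0 → after 3×micro: 3; S1 reads c0=3 → after 1×micro: 1 ⇒ (c0=3, c1=1)
macro 4: S0 reads c1=1 → after 3×micro: 2; S1 reads c0=2 → after 1×micro: 1 ⇒ (c0=2, c1=1)
macro 5: S0 reads c1=1 → after 3×micro: 3; S1 reads c0=3 → after 1×micro: 0 ⇒ (c0=3, c1=0)
macro 6: S0 reads c1=0 → after 3×micro: 3; S1 reads c0=3 → after 1×micro: 1 ⇒ (c0=3, c1=1)
macro 7: S0 reads c1=1 → after 3×micro: 2; S1 reads c0=2 → after 1×micro: 1 ⇒ (c0=2, c1=1)
macro 8: S0 reads c1=1 → after 3×micro: 3; S1 reads c0=3 → after 1×micro: 0 ⇒ (c0=3, c1=0)
macro 9: S0 reads c1=0 → after 3×micro: 3; S1 reads c0=3 → after 1×micro: 1 ⇒ (c0=3, c1=1)

c1 at macro-step 6 = 1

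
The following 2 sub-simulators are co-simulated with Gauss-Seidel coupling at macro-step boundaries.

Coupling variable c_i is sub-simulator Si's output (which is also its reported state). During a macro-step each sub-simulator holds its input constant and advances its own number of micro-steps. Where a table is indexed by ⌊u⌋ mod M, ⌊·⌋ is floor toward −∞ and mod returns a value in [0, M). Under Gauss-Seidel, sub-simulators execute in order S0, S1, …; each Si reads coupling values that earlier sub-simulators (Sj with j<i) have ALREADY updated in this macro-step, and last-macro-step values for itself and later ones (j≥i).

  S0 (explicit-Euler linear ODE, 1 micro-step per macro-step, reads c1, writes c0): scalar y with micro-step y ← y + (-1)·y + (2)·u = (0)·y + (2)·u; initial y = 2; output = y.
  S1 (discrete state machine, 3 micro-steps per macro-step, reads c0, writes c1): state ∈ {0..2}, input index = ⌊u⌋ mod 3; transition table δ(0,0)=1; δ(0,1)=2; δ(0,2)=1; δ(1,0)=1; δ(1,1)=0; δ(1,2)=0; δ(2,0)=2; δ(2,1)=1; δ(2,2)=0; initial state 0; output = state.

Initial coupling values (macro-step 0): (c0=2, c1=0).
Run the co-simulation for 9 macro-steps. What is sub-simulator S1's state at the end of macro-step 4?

S1 state at macro-step 4 = 0

macro 1: S0 reads c1=0 → after 1×micro: 0; S1 reads c0=0 → after 3×micro: 1 ⇒ (c0=0, c1=1)
macro 2: S0 reads c1=1 → after 1×micro: 2; S1 reads c0=2 → after 3×micro: 0 ⇒ (c0=2, c1=0)
macro 3: S0 reads c1=0 → after 1×micro: 0; S1 reads c0=0 → after 3×micro: 1 ⇒ (c0=0, c1=1)
macro 4: S0 reads c1=1 → after 1×micro: 2; S1 reads c0=2 → after 3×micro: 0 ⇒ (c0=2, c1=0)
macro 5: S0 reads c1=0 → after 1×micro: 0; S1 reads c0=0 → after 3×micro: 1 ⇒ (c0=0, c1=1)
macro 6: S0 reads c1=1 → after 1×micro: 2; S1 reads c0=2 → after 3×micro: 0 ⇒ (c0=2, c1=0)
macro 7: S0 reads c1=0 → after 1×micro: 0; S1 reads c0=0 → after 3×micro: 1 ⇒ (c0=0, c1=1)
macro 8: S0 reads c1=1 → after 1×micro: 2; S1 reads c0=2 → after 3×micro: 0 ⇒ (c0=2, c1=0)
macro 9: S0 reads c1=0 → after 1×micro: 0; S1 reads c0=0 → after 3×micro: 1 ⇒ (c0=0, c1=1)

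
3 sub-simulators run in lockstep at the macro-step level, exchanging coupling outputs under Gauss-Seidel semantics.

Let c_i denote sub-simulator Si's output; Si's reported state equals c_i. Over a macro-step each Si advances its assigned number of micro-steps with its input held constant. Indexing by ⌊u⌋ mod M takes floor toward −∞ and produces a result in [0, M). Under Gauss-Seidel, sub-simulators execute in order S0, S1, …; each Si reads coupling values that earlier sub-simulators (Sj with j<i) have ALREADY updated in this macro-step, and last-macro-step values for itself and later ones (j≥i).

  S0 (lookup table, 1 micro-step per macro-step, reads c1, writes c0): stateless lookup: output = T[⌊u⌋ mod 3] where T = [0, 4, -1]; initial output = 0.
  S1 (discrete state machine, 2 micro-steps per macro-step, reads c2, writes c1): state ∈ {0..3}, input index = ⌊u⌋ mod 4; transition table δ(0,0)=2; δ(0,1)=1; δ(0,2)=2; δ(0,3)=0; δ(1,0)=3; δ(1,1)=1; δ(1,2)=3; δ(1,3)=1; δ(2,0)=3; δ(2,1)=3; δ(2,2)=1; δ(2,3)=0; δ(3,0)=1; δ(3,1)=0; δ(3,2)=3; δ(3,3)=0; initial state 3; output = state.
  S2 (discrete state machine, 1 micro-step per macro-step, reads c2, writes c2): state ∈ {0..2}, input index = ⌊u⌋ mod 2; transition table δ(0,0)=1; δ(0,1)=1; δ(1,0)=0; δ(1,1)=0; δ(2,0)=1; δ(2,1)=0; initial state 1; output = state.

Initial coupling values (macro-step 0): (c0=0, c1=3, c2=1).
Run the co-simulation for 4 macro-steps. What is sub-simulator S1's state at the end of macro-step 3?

macro 1: S0 reads c1=3 → after 1×micro: 0; S1 reads c2=1 → after 2×micro: 1; S2 reads c2=1 → after 1×micro: 0 ⇒ (c0=0, c1=1, c2=0)
macro 2: S0 reads c1=1 → after 1×micro: 4; S1 reads c2=0 → after 2×micro: 1; S2 reads c2=0 → after 1×micro: 1 ⇒ (c0=4, c1=1, c2=1)
macro 3: S0 reads c1=1 → after 1×micro: 4; S1 reads c2=1 → after 2×micro: 1; S2 reads c2=1 → after 1×micro: 0 ⇒ (c0=4, c1=1, c2=0)
macro 4: S0 reads c1=1 → after 1×micro: 4; S1 reads c2=0 → after 2×micro: 1; S2 reads c2=0 → after 1×micro: 1 ⇒ (c0=4, c1=1, c2=1)

S1 state at macro-step 3 = 1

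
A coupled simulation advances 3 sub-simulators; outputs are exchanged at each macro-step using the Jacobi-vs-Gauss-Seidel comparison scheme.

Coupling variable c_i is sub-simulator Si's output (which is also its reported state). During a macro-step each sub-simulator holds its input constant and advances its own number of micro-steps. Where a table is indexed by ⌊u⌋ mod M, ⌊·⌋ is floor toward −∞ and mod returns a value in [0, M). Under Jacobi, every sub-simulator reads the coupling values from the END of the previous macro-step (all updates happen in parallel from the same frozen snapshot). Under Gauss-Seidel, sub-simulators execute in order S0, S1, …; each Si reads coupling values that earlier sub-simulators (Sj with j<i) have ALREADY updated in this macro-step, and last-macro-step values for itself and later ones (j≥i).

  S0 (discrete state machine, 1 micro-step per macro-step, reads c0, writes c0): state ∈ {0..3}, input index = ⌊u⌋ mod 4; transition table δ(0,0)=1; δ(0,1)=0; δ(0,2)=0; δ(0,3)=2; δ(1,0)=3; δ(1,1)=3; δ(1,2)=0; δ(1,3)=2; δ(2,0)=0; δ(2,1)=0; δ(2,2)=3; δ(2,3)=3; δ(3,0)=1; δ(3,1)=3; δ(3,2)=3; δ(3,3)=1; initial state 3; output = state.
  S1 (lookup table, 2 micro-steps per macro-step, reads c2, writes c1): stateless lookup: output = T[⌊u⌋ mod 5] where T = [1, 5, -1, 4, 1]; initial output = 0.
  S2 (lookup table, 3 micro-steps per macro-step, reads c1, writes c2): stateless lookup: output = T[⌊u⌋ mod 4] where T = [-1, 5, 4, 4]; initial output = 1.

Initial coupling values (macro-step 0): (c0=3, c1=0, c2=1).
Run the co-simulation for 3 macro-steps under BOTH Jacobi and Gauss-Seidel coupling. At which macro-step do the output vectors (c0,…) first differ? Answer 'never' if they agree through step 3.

first divergence at macro-step: 1

[Jacobi] macro 1: S0 reads c0=3 → after 1×micro: 1; S1 reads c2=1 → after 2×micro: 5; S2 reads c1=0 → after 3×micro: -1 ⇒ (c0=1, c1=5, c2=-1)
[Jacobi] macro 2: S0 reads c0=1 → after 1×micro: 3; S1 reads c2=-1 → after 2×micro: 1; S2 reads c1=5 → after 3×micro: 5 ⇒ (c0=3, c1=1, c2=5)
[Jacobi] macro 3: S0 reads c0=3 → after 1×micro: 1; S1 reads c2=5 → after 2×micro: 1; S2 reads c1=1 → after 3×micro: 5 ⇒ (c0=1, c1=1, c2=5)
[Gauss-Seidel] macro 1: S0 reads c0=3 → after 1×micro: 1; S1 reads c2=1 → after 2×micro: 5; S2 reads c1=5 → after 3×micro: 5 ⇒ (c0=1, c1=5, c2=5)
[Gauss-Seidel] macro 2: S0 reads c0=1 → after 1×micro: 3; S1 reads c2=5 → after 2×micro: 1; S2 reads c1=1 → after 3×micro: 5 ⇒ (c0=3, c1=1, c2=5)
[Gauss-Seidel] macro 3: S0 reads c0=3 → after 1×micro: 1; S1 reads c2=5 → after 2×micro: 1; S2 reads c1=1 → after 3×micro: 5 ⇒ (c0=1, c1=1, c2=5)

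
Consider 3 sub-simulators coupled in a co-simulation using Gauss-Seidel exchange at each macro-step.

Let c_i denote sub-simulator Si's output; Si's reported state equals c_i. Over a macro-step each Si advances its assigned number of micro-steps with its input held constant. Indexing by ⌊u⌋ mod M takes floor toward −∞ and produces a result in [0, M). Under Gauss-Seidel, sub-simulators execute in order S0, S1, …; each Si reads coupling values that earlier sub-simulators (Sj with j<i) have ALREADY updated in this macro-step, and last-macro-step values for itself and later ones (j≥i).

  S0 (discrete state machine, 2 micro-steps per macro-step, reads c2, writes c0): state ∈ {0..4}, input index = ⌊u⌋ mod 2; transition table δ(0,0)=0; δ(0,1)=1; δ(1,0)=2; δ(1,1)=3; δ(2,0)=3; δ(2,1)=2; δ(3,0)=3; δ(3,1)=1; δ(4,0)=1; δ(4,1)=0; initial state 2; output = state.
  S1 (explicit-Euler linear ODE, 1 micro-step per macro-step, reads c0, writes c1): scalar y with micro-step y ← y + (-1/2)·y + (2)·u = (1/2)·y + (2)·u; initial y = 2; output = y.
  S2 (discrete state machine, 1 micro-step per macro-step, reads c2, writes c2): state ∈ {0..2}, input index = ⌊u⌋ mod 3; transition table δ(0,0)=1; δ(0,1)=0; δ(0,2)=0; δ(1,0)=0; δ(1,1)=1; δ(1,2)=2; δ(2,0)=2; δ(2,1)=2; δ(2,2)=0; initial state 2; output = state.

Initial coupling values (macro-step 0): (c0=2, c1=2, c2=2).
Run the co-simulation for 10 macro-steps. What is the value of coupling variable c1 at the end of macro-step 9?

c1 at macro-step 9 = 3067/256

macro 1: S0 reads c2=2 → after 2×micro: 3; S1 reads c0=3 → after 1×micro: 7; S2 reads c2=2 → after 1×micro: 0 ⇒ (c0=3, c1=7, c2=0)
macro 2: S0 reads c2=0 → after 2×micro: 3; S1 reads c0=3 → after 1×micro: 19/2; S2 reads c2=0 → after 1×micro: 1 ⇒ (c0=3, c1=19/2, c2=1)
macro 3: S0 reads c2=1 → after 2×micro: 3; S1 reads c0=3 → after 1×micro: 43/4; S2 reads c2=1 → after 1×micro: 1 ⇒ (c0=3, c1=43/4, c2=1)
macro 4: S0 reads c2=1 → after 2×micro: 3; S1 reads c0=3 → after 1×micro: 91/8; S2 reads c2=1 → after 1×micro: 1 ⇒ (c0=3, c1=91/8, c2=1)
macro 5: S0 reads c2=1 → after 2×micro: 3; S1 reads c0=3 → after 1×micro: 187/16; S2 reads c2=1 → after 1×micro: 1 ⇒ (c0=3, c1=187/16, c2=1)
macro 6: S0 reads c2=1 → after 2×micro: 3; S1 reads c0=3 → after 1×micro: 379/32; S2 reads c2=1 → after 1×micro: 1 ⇒ (c0=3, c1=379/32, c2=1)
macro 7: S0 reads c2=1 → after 2×micro: 3; S1 reads c0=3 → after 1×micro: 763/64; S2 reads c2=1 → after 1×micro: 1 ⇒ (c0=3, c1=763/64, c2=1)
macro 8: S0 reads c2=1 → after 2×micro: 3; S1 reads c0=3 → after 1×micro: 1531/128; S2 reads c2=1 → after 1×micro: 1 ⇒ (c0=3, c1=1531/128, c2=1)
macro 9: S0 reads c2=1 → after 2×micro: 3; S1 reads c0=3 → after 1×micro: 3067/256; S2 reads c2=1 → after 1×micro: 1 ⇒ (c0=3, c1=3067/256, c2=1)
macro 10: S0 reads c2=1 → after 2×micro: 3; S1 reads c0=3 → after 1×micro: 6139/512; S2 reads c2=1 → after 1×micro: 1 ⇒ (c0=3, c1=6139/512, c2=1)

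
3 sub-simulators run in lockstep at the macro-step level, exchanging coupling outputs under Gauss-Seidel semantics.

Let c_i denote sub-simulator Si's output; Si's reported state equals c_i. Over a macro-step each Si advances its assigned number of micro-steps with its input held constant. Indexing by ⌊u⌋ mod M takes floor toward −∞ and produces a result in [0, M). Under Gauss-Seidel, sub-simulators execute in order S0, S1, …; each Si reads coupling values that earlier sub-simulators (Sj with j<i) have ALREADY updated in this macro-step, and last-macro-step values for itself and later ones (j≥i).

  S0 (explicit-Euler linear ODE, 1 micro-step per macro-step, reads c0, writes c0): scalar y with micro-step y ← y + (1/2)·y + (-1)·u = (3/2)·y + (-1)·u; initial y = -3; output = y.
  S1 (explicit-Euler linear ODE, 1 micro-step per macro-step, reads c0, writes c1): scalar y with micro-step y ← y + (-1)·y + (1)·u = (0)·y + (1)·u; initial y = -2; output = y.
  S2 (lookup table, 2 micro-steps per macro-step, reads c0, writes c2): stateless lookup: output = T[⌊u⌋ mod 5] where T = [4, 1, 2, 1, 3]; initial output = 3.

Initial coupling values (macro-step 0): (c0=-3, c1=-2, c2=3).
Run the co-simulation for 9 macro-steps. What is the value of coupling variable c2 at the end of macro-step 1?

c2 at macro-step 1 = 1

macro 1: S0 reads c0=-3 → after 1×micro: -3/2; S1 reads c0=-3/2 → after 1×micro: -3/2; S2 reads c0=-3/2 → after 2×micro: 1 ⇒ (c0=-3/2, c1=-3/2, c2=1)
macro 2: S0 reads c0=-3/2 → after 1×micro: -3/4; S1 reads c0=-3/4 → after 1×micro: -3/4; S2 reads c0=-3/4 → after 2×micro: 3 ⇒ (c0=-3/4, c1=-3/4, c2=3)
macro 3: S0 reads c0=-3/4 → after 1×micro: -3/8; S1 reads c0=-3/8 → after 1×micro: -3/8; S2 reads c0=-3/8 → after 2×micro: 3 ⇒ (c0=-3/8, c1=-3/8, c2=3)
macro 4: S0 reads c0=-3/8 → after 1×micro: -3/16; S1 reads c0=-3/16 → after 1×micro: -3/16; S2 reads c0=-3/16 → after 2×micro: 3 ⇒ (c0=-3/16, c1=-3/16, c2=3)
macro 5: S0 reads c0=-3/16 → after 1×micro: -3/32; S1 reads c0=-3/32 → after 1×micro: -3/32; S2 reads c0=-3/32 → after 2×micro: 3 ⇒ (c0=-3/32, c1=-3/32, c2=3)
macro 6: S0 reads c0=-3/32 → after 1×micro: -3/64; S1 reads c0=-3/64 → after 1×micro: -3/64; S2 reads c0=-3/64 → after 2×micro: 3 ⇒ (c0=-3/64, c1=-3/64, c2=3)
macro 7: S0 reads c0=-3/64 → after 1×micro: -3/128; S1 reads c0=-3/128 → after 1×micro: -3/128; S2 reads c0=-3/128 → after 2×micro: 3 ⇒ (c0=-3/128, c1=-3/128, c2=3)
macro 8: S0 reads c0=-3/128 → after 1×micro: -3/256; S1 reads c0=-3/256 → after 1×micro: -3/256; S2 reads c0=-3/256 → after 2×micro: 3 ⇒ (c0=-3/256, c1=-3/256, c2=3)
macro 9: S0 reads c0=-3/256 → after 1×micro: -3/512; S1 reads c0=-3/512 → after 1×micro: -3/512; S2 reads c0=-3/512 → after 2×micro: 3 ⇒ (c0=-3/512, c1=-3/512, c2=3)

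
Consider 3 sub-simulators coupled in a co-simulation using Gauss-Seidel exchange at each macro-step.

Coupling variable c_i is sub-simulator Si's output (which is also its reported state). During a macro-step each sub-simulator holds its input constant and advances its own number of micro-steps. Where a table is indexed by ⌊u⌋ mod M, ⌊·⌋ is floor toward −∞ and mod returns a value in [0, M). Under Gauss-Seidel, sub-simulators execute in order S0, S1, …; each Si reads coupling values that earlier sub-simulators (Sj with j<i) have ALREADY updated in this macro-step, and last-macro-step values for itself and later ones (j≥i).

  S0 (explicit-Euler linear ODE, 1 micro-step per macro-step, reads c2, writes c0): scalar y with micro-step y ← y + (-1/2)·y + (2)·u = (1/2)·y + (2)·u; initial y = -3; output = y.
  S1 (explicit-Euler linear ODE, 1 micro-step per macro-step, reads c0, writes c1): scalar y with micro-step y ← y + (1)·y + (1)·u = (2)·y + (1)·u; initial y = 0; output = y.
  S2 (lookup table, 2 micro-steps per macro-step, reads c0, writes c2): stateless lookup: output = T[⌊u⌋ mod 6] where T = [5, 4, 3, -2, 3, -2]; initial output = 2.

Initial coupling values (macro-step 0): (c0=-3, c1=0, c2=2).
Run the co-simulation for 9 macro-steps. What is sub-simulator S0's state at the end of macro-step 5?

S0 state at macro-step 5 = 285/32

macro 1: S0 reads c2=2 → after 1×micro: 5/2; S1 reads c0=5/2 → after 1×micro: 5/2; S2 reads c0=5/2 → after 2×micro: 3 ⇒ (c0=5/2, c1=5/2, c2=3)
macro 2: S0 reads c2=3 → after 1×micro: 29/4; S1 reads c0=29/4 → after 1×micro: 49/4; S2 reads c0=29/4 → after 2×micro: 4 ⇒ (c0=29/4, c1=49/4, c2=4)
macro 3: S0 reads c2=4 → after 1×micro: 93/8; S1 reads c0=93/8 → after 1×micro: 289/8; S2 reads c0=93/8 → after 2×micro: -2 ⇒ (c0=93/8, c1=289/8, c2=-2)
macro 4: S0 reads c2=-2 → after 1×micro: 29/16; S1 reads c0=29/16 → after 1×micro: 1185/16; S2 reads c0=29/16 → after 2×micro: 4 ⇒ (c0=29/16, c1=1185/16, c2=4)
macro 5: S0 reads c2=4 → after 1×micro: 285/32; S1 reads c0=285/32 → after 1×micro: 5025/32; S2 reads c0=285/32 → after 2×micro: 3 ⇒ (c0=285/32, c1=5025/32, c2=3)
macro 6: S0 reads c2=3 → after 1×micro: 669/64; S1 reads c0=669/64 → after 1×micro: 20769/64; S2 reads c0=669/64 → after 2×micro: 3 ⇒ (c0=669/64, c1=20769/64, c2=3)
macro 7: S0 reads c2=3 → after 1×micro: 1437/128; S1 reads c0=1437/128 → after 1×micro: 84513/128; S2 reads c0=1437/128 → after 2×micro: -2 ⇒ (c0=1437/128, c1=84513/128, c2=-2)
macro 8: S0 reads c2=-2 → after 1×micro: 413/256; S1 reads c0=413/256 → after 1×micro: 338465/256; S2 reads c0=413/256 → after 2×micro: 4 ⇒ (c0=413/256, c1=338465/256, c2=4)
macro 9: S0 reads c2=4 → after 1×micro: 4509/512; S1 reads c0=4509/512 → after 1×micro: 1358369/512; S2 reads c0=4509/512 → after 2×micro: 3 ⇒ (c0=4509/512, c1=1358369/512, c2=3)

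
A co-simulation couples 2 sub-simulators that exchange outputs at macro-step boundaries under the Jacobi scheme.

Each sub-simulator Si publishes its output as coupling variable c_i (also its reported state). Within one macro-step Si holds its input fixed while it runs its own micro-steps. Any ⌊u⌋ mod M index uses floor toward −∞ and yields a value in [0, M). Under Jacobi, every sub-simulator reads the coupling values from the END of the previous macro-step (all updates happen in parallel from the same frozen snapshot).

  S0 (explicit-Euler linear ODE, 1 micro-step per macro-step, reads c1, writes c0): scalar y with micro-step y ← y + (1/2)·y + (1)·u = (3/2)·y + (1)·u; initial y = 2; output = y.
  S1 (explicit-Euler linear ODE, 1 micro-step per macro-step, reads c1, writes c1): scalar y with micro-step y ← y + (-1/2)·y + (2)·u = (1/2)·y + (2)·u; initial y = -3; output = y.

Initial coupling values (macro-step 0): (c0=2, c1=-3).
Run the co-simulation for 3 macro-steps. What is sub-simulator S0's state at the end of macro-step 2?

S0 state at macro-step 2 = -15/2

macro 1: S0 reads c1=-3 → after 1×micro: 0; S1 reads c1=-3 → after 1×micro: -15/2 ⇒ (c0=0, c1=-15/2)
macro 2: S0 reads c1=-15/2 → after 1×micro: -15/2; S1 reads c1=-15/2 → after 1×micro: -75/4 ⇒ (c0=-15/2, c1=-75/4)
macro 3: S0 reads c1=-75/4 → after 1×micro: -30; S1 reads c1=-75/4 → after 1×micro: -375/8 ⇒ (c0=-30, c1=-375/8)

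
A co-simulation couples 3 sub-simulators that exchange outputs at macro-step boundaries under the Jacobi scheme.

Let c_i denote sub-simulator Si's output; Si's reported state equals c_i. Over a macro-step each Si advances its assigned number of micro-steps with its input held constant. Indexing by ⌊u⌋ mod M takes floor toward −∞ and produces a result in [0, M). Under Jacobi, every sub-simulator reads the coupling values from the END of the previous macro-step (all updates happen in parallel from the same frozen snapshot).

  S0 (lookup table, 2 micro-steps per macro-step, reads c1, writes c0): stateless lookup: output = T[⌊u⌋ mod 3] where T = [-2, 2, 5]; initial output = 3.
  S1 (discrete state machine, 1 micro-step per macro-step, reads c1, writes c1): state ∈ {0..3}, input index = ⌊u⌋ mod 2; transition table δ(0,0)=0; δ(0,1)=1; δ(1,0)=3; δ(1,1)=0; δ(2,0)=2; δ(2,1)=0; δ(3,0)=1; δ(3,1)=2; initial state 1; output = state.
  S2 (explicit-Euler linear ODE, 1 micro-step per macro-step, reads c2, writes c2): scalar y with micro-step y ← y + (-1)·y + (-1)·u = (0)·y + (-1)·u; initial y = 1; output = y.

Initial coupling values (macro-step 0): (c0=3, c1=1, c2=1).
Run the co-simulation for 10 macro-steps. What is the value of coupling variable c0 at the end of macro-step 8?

macro 1: S0 reads c1=1 → after 2×micro: 2; S1 reads c1=1 → after 1×micro: 0; S2 reads c2=1 → after 1×micro: -1 ⇒ (c0=2, c1=0, c2=-1)
macro 2: S0 reads c1=0 → after 2×micro: -2; S1 reads c1=0 → after 1×micro: 0; S2 reads c2=-1 → after 1×micro: 1 ⇒ (c0=-2, c1=0, c2=1)
macro 3: S0 reads c1=0 → after 2×micro: -2; S1 reads c1=0 → after 1×micro: 0; S2 reads c2=1 → after 1×micro: -1 ⇒ (c0=-2, c1=0, c2=-1)
macro 4: S0 reads c1=0 → after 2×micro: -2; S1 reads c1=0 → after 1×micro: 0; S2 reads c2=-1 → after 1×micro: 1 ⇒ (c0=-2, c1=0, c2=1)
macro 5: S0 reads c1=0 → after 2×micro: -2; S1 reads c1=0 → after 1×micro: 0; S2 reads c2=1 → after 1×micro: -1 ⇒ (c0=-2, c1=0, c2=-1)
macro 6: S0 reads c1=0 → after 2×micro: -2; S1 reads c1=0 → after 1×micro: 0; S2 reads c2=-1 → after 1×micro: 1 ⇒ (c0=-2, c1=0, c2=1)
macro 7: S0 reads c1=0 → after 2×micro: -2; S1 reads c1=0 → after 1×micro: 0; S2 reads c2=1 → after 1×micro: -1 ⇒ (c0=-2, c1=0, c2=-1)
macro 8: S0 reads c1=0 → after 2×micro: -2; S1 reads c1=0 → after 1×micro: 0; S2 reads c2=-1 → after 1×micro: 1 ⇒ (c0=-2, c1=0, c2=1)
macro 9: S0 reads c1=0 → after 2×micro: -2; S1 reads c1=0 → after 1×micro: 0; S2 reads c2=1 → after 1×micro: -1 ⇒ (c0=-2, c1=0, c2=-1)
macro 10: S0 reads c1=0 → after 2×micro: -2; S1 reads c1=0 → after 1×micro: 0; S2 reads c2=-1 → after 1×micro: 1 ⇒ (c0=-2, c1=0, c2=1)

c0 at macro-step 8 = -2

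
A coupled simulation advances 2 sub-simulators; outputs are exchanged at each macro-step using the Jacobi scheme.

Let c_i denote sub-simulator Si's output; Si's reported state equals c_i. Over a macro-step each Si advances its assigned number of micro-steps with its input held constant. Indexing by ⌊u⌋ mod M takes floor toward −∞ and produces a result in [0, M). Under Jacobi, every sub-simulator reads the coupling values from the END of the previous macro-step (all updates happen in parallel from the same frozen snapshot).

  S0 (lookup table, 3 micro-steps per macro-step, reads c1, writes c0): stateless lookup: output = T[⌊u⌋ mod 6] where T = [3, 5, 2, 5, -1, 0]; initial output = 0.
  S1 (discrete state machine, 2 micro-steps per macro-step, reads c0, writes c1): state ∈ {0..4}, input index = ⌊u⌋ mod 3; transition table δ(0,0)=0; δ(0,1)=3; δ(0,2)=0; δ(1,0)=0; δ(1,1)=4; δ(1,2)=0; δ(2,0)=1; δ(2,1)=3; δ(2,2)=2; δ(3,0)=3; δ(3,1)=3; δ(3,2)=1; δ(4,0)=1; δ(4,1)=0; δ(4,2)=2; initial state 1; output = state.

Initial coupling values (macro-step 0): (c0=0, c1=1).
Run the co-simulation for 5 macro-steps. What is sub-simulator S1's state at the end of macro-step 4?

S1 state at macro-step 4 = 0

macro 1: S0 reads c1=1 → after 3×micro: 5; S1 reads c0=0 → after 2×micro: 0 ⇒ (c0=5, c1=0)
macro 2: S0 reads c1=0 → after 3×micro: 3; S1 reads c0=5 → after 2×micro: 0 ⇒ (c0=3, c1=0)
macro 3: S0 reads c1=0 → after 3×micro: 3; S1 reads c0=3 → after 2×micro: 0 ⇒ (c0=3, c1=0)
macro 4: S0 reads c1=0 → after 3×micro: 3; S1 reads c0=3 → after 2×micro: 0 ⇒ (c0=3, c1=0)
macro 5: S0 reads c1=0 → after 3×micro: 3; S1 reads c0=3 → after 2×micro: 0 ⇒ (c0=3, c1=0)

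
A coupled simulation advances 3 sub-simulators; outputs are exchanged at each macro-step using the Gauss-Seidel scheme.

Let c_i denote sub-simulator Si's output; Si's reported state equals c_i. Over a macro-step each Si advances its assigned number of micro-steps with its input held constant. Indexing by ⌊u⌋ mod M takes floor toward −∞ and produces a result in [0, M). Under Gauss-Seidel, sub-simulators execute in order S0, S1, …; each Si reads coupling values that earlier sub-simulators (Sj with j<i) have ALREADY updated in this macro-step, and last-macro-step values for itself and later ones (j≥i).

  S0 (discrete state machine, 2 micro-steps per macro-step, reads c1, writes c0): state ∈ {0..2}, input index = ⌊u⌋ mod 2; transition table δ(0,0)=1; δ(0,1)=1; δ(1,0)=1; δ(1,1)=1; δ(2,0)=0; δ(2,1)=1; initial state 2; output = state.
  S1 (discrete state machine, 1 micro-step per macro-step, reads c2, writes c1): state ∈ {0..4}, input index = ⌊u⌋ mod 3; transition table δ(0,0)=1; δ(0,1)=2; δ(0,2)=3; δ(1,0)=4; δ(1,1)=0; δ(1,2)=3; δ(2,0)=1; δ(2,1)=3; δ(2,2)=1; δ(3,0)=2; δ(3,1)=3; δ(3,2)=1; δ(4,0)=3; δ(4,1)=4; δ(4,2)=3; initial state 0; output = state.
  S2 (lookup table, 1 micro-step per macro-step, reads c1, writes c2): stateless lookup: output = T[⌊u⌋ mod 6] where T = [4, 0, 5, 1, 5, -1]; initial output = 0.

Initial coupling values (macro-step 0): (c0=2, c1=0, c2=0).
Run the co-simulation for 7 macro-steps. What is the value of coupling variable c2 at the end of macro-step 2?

c2 at macro-step 2 = 5

macro 1: S0 reads c1=0 → after 2×micro: 1; S1 reads c2=0 → after 1×micro: 1; S2 reads c1=1 → after 1×micro: 0 ⇒ (c0=1, c1=1, c2=0)
macro 2: S0 reads c1=1 → after 2×micro: 1; S1 reads c2=0 → after 1×micro: 4; S2 reads c1=4 → after 1×micro: 5 ⇒ (c0=1, c1=4, c2=5)
macro 3: S0 reads c1=4 → after 2×micro: 1; S1 reads c2=5 → after 1×micro: 3; S2 reads c1=3 → after 1×micro: 1 ⇒ (c0=1, c1=3, c2=1)
macro 4: S0 reads c1=3 → after 2×micro: 1; S1 reads c2=1 → after 1×micro: 3; S2 reads c1=3 → after 1×micro: 1 ⇒ (c0=1, c1=3, c2=1)
macro 5: S0 reads c1=3 → after 2×micro: 1; S1 reads c2=1 → after 1×micro: 3; S2 reads c1=3 → after 1×micro: 1 ⇒ (c0=1, c1=3, c2=1)
macro 6: S0 reads c1=3 → after 2×micro: 1; S1 reads c2=1 → after 1×micro: 3; S2 reads c1=3 → after 1×micro: 1 ⇒ (c0=1, c1=3, c2=1)
macro 7: S0 reads c1=3 → after 2×micro: 1; S1 reads c2=1 → after 1×micro: 3; S2 reads c1=3 → after 1×micro: 1 ⇒ (c0=1, c1=3, c2=1)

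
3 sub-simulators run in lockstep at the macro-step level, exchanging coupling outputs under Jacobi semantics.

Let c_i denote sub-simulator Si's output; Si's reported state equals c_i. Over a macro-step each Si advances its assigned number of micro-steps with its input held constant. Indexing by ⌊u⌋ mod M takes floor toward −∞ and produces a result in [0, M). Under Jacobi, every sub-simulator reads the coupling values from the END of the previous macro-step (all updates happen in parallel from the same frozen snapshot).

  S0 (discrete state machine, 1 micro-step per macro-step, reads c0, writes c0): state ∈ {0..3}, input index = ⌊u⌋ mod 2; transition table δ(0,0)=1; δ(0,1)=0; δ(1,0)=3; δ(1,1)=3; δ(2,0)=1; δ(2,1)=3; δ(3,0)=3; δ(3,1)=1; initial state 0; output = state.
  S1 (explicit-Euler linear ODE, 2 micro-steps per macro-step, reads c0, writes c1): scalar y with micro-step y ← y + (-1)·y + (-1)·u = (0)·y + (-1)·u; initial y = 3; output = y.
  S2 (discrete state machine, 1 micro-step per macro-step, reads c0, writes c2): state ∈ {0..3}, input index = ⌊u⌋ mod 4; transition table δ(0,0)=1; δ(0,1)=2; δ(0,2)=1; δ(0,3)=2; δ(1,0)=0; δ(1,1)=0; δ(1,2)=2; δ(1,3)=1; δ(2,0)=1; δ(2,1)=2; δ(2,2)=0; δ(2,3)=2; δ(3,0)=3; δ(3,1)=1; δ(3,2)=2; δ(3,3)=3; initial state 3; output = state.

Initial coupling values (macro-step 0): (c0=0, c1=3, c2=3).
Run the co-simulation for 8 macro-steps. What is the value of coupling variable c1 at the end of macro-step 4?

macro 1: S0 reads c0=0 → after 1×micro: 1; S1 reads c0=0 → after 2×micro: 0; S2 reads c0=0 → after 1×micro: 3 ⇒ (c0=1, c1=0, c2=3)
macro 2: S0 reads c0=1 → after 1×micro: 3; S1 reads c0=1 → after 2×micro: -1; S2 reads c0=1 → after 1×micro: 1 ⇒ (c0=3, c1=-1, c2=1)
macro 3: S0 reads c0=3 → after 1×micro: 1; S1 reads c0=3 → after 2×micro: -3; S2 reads c0=3 → after 1×micro: 1 ⇒ (c0=1, c1=-3, c2=1)
macro 4: S0 reads c0=1 → after 1×micro: 3; S1 reads c0=1 → after 2×micro: -1; S2 reads c0=1 → after 1×micro: 0 ⇒ (c0=3, c1=-1, c2=0)
macro 5: S0 reads c0=3 → after 1×micro: 1; S1 reads c0=3 → after 2×micro: -3; S2 reads c0=3 → after 1×micro: 2 ⇒ (c0=1, c1=-3, c2=2)
macro 6: S0 reads c0=1 → after 1×micro: 3; S1 reads c0=1 → after 2×micro: -1; S2 reads c0=1 → after 1×micro: 2 ⇒ (c0=3, c1=-1, c2=2)
macro 7: S0 reads c0=3 → after 1×micro: 1; S1 reads c0=3 → after 2×micro: -3; S2 reads c0=3 → after 1×micro: 2 ⇒ (c0=1, c1=-3, c2=2)
macro 8: S0 reads c0=1 → after 1×micro: 3; S1 reads c0=1 → after 2×micro: -1; S2 reads c0=1 → after 1×micro: 2 ⇒ (c0=3, c1=-1, c2=2)

c1 at macro-step 4 = -1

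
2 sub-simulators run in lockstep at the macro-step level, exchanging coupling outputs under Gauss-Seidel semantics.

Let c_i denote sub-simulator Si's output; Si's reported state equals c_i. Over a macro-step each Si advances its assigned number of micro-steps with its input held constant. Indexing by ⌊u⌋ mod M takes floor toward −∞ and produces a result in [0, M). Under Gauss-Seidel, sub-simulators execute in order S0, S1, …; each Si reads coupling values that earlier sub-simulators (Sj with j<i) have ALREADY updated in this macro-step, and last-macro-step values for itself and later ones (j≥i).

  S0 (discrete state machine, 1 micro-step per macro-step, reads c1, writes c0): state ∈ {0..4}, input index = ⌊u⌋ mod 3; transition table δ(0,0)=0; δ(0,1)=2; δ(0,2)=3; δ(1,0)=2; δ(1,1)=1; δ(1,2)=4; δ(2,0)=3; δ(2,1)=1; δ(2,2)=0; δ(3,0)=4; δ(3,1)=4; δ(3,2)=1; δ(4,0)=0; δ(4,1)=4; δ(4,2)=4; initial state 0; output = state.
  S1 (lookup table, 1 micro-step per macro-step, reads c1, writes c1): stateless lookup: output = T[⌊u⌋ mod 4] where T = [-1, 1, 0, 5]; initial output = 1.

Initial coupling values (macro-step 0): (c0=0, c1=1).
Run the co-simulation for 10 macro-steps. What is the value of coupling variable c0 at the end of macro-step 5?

c0 at macro-step 5 = 1

macro 1: S0 reads c1=1 → after 1×micro: 2; S1 reads c1=1 → after 1×micro: 1 ⇒ (c0=2, c1=1)
macro 2: S0 reads c1=1 → after 1×micro: 1; S1 reads c1=1 → after 1×micro: 1 ⇒ (c0=1, c1=1)
macro 3: S0 reads c1=1 → after 1×micro: 1; S1 reads c1=1 → after 1×micro: 1 ⇒ (c0=1, c1=1)
macro 4: S0 reads c1=1 → after 1×micro: 1; S1 reads c1=1 → after 1×micro: 1 ⇒ (c0=1, c1=1)
macro 5: S0 reads c1=1 → after 1×micro: 1; S1 reads c1=1 → after 1×micro: 1 ⇒ (c0=1, c1=1)
macro 6: S0 reads c1=1 → after 1×micro: 1; S1 reads c1=1 → after 1×micro: 1 ⇒ (c0=1, c1=1)
macro 7: S0 reads c1=1 → after 1×micro: 1; S1 reads c1=1 → after 1×micro: 1 ⇒ (c0=1, c1=1)
macro 8: S0 reads c1=1 → after 1×micro: 1; S1 reads c1=1 → after 1×micro: 1 ⇒ (c0=1, c1=1)
macro 9: S0 reads c1=1 → after 1×micro: 1; S1 reads c1=1 → after 1×micro: 1 ⇒ (c0=1, c1=1)
macro 10: S0 reads c1=1 → after 1×micro: 1; S1 reads c1=1 → after 1×micro: 1 ⇒ (c0=1, c1=1)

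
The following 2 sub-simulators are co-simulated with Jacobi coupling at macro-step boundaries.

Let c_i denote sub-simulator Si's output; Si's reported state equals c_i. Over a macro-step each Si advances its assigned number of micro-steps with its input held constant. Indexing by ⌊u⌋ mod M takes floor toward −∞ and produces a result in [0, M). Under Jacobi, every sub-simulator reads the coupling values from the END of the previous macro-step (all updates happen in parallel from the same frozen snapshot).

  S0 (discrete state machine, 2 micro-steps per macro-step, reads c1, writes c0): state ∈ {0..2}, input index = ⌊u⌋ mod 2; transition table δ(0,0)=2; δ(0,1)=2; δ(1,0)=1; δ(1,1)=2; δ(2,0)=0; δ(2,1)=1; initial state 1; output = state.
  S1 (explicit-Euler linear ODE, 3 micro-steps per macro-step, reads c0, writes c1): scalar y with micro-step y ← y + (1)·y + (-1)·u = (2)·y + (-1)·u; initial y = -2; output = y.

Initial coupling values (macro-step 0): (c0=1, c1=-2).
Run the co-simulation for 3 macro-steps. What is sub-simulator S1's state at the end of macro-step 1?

S1 state at macro-step 1 = -23

macro 1: S0 reads c1=-2 → after 2×micro: 1; S1 reads c0=1 → after 3×micro: -23 ⇒ (c0=1, c1=-23)
macro 2: S0 reads c1=-23 → after 2×micro: 1; S1 reads c0=1 → after 3×micro: -191 ⇒ (c0=1, c1=-191)
macro 3: S0 reads c1=-191 → after 2×micro: 1; S1 reads c0=1 → after 3×micro: -1535 ⇒ (c0=1, c1=-1535)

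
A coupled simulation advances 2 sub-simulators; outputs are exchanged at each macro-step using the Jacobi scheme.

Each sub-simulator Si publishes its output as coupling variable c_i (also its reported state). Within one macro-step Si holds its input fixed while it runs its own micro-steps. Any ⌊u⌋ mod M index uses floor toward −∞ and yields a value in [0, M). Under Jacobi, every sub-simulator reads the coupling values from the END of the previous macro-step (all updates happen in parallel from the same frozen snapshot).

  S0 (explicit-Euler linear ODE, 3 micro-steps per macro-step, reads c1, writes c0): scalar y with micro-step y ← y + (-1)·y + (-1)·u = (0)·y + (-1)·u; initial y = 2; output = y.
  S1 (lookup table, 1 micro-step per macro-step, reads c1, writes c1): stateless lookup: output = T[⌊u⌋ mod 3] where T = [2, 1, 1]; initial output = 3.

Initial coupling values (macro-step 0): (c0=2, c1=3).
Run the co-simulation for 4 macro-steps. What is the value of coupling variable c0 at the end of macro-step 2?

c0 at macro-step 2 = -2

macro 1: S0 reads c1=3 → after 3×micro: -3; S1 reads c1=3 → after 1×micro: 2 ⇒ (c0=-3, c1=2)
macro 2: S0 reads c1=2 → after 3×micro: -2; S1 reads c1=2 → after 1×micro: 1 ⇒ (c0=-2, c1=1)
macro 3: S0 reads c1=1 → after 3×micro: -1; S1 reads c1=1 → after 1×micro: 1 ⇒ (c0=-1, c1=1)
macro 4: S0 reads c1=1 → after 3×micro: -1; S1 reads c1=1 → after 1×micro: 1 ⇒ (c0=-1, c1=1)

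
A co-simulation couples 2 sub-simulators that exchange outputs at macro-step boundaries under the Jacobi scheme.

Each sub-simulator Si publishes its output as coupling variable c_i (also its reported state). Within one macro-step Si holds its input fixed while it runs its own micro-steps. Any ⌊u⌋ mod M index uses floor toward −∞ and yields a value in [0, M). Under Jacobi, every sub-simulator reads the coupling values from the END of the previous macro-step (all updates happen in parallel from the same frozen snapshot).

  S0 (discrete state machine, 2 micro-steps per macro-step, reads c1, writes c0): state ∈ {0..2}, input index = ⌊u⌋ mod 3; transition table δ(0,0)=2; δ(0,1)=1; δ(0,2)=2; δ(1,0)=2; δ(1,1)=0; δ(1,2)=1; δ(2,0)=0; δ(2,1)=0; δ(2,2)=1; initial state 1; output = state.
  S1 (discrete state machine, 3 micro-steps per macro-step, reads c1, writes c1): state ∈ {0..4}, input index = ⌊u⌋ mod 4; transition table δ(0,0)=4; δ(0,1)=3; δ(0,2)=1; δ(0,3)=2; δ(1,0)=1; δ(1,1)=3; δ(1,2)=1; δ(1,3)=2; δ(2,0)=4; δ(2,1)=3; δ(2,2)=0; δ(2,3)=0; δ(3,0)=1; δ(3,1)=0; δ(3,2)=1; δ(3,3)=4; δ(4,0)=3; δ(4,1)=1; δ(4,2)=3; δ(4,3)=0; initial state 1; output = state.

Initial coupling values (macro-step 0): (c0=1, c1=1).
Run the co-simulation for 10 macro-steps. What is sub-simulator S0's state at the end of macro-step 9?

S0 state at macro-step 9 = 1

macro 1: S0 reads c1=1 → after 2×micro: 1; S1 reads c1=1 → after 3×micro: 3 ⇒ (c0=1, c1=3)
macro 2: S0 reads c1=3 → after 2×micro: 0; S1 reads c1=3 → after 3×micro: 2 ⇒ (c0=0, c1=2)
macro 3: S0 reads c1=2 → after 2×micro: 1; S1 reads c1=2 → after 3×micro: 1 ⇒ (c0=1, c1=1)
macro 4: S0 reads c1=1 → after 2×micro: 1; S1 reads c1=1 → after 3×micro: 3 ⇒ (c0=1, c1=3)
macro 5: S0 reads c1=3 → after 2×micro: 0; S1 reads c1=3 → after 3×micro: 2 ⇒ (c0=0, c1=2)
macro 6: S0 reads c1=2 → after 2×micro: 1; S1 reads c1=2 → after 3×micro: 1 ⇒ (c0=1, c1=1)
macro 7: S0 reads c1=1 → after 2×micro: 1; S1 reads c1=1 → after 3×micro: 3 ⇒ (c0=1, c1=3)
macro 8: S0 reads c1=3 → after 2×micro: 0; S1 reads c1=3 → after 3×micro: 2 ⇒ (c0=0, c1=2)
macro 9: S0 reads c1=2 → after 2×micro: 1; S1 reads c1=2 → after 3×micro: 1 ⇒ (c0=1, c1=1)
macro 10: S0 reads c1=1 → after 2×micro: 1; S1 reads c1=1 → after 3×micro: 3 ⇒ (c0=1, c1=3)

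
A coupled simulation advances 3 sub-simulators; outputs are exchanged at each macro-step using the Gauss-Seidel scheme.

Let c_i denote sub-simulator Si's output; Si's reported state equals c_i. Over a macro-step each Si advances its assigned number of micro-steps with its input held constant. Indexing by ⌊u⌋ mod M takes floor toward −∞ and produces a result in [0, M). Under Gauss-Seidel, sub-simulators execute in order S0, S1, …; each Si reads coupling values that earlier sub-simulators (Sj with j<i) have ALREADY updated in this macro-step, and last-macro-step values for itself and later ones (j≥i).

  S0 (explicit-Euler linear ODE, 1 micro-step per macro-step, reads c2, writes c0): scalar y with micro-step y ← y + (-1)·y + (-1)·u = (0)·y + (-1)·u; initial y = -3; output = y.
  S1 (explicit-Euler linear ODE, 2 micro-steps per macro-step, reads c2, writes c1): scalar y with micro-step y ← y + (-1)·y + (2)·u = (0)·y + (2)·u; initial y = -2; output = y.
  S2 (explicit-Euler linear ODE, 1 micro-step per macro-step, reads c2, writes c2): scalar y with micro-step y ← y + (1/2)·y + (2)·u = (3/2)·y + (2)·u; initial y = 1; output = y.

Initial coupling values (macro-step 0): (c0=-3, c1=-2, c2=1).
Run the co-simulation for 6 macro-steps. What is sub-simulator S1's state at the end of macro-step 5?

S1 state at macro-step 5 = 2401/8

macro 1: S0 reads c2=1 → after 1×micro: -1; S1 reads c2=1 → after 2×micro: 2; S2 reads c2=1 → after 1×micro: 7/2 ⇒ (c0=-1, c1=2, c2=7/2)
macro 2: S0 reads c2=7/2 → after 1×micro: -7/2; S1 reads c2=7/2 → after 2×micro: 7; S2 reads c2=7/2 → after 1×micro: 49/4 ⇒ (c0=-7/2, c1=7, c2=49/4)
macro 3: S0 reads c2=49/4 → after 1×micro: -49/4; S1 reads c2=49/4 → after 2×micro: 49/2; S2 reads c2=49/4 → after 1×micro: 343/8 ⇒ (c0=-49/4, c1=49/2, c2=343/8)
macro 4: S0 reads c2=343/8 → after 1×micro: -343/8; S1 reads c2=343/8 → after 2×micro: 343/4; S2 reads c2=343/8 → after 1×micro: 2401/16 ⇒ (c0=-343/8, c1=343/4, c2=2401/16)
macro 5: S0 reads c2=2401/16 → after 1×micro: -2401/16; S1 reads c2=2401/16 → after 2×micro: 2401/8; S2 reads c2=2401/16 → after 1×micro: 16807/32 ⇒ (c0=-2401/16, c1=2401/8, c2=16807/32)
macro 6: S0 reads c2=16807/32 → after 1×micro: -16807/32; S1 reads c2=16807/32 → after 2×micro: 16807/16; S2 reads c2=16807/32 → after 1×micro: 117649/64 ⇒ (c0=-16807/32, c1=16807/16, c2=117649/64)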